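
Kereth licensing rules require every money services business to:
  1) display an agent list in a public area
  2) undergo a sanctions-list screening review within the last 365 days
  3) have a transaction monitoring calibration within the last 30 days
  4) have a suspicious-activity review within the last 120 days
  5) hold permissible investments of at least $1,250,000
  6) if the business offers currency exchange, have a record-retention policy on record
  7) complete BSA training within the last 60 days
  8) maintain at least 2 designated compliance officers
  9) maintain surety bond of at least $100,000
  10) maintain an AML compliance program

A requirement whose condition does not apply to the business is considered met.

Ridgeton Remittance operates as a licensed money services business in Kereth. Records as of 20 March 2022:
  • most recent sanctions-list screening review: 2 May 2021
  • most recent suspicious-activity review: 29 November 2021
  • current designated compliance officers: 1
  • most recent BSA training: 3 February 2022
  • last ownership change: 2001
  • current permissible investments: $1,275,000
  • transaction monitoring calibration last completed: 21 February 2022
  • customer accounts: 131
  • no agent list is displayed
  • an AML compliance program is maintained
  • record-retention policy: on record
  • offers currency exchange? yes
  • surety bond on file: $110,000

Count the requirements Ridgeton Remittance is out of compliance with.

2

1. agent list absent → not met
2. sanctions-list screening review 322 days ago vs limit 365 → met
3. transaction monitoring calibration 27 days ago vs limit 30 → met
4. suspicious-activity review 111 days ago vs limit 120 → met
5. permissible investments $1,275,000 ≥ $1,250,000 → met
6. condition 'offers currency exchange' holds; record-retention policy present → met
7. BSA training 45 days ago vs limit 60 → met
8. designated compliance officers 1 < 2 → not met
9. surety bond $110,000 ≥ $100,000 → met
10. AML compliance program present → met
Not met: 2 of 10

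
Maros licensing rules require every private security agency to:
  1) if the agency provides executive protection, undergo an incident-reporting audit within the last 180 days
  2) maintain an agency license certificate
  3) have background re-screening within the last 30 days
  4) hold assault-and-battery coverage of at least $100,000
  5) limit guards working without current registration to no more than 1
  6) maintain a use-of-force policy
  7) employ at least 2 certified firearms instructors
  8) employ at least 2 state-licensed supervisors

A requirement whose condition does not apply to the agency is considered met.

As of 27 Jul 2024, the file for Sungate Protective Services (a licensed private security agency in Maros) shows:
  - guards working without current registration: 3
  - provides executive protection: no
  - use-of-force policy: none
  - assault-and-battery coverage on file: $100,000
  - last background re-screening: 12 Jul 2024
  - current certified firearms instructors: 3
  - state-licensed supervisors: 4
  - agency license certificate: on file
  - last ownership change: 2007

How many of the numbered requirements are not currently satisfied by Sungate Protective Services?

2

1. condition 'provides executive protection' does not hold → requirement n/a → met
2. agency license certificate present → met
3. background re-screening 15 days ago vs limit 30 → met
4. assault-and-battery coverage $100,000 ≥ $100,000 → met
5. guards working without current registration 3 > 1 → not met
6. use-of-force policy absent → not met
7. certified firearms instructors 3 ≥ 2 → met
8. state-licensed supervisors 4 ≥ 2 → met
Not met: 2 of 8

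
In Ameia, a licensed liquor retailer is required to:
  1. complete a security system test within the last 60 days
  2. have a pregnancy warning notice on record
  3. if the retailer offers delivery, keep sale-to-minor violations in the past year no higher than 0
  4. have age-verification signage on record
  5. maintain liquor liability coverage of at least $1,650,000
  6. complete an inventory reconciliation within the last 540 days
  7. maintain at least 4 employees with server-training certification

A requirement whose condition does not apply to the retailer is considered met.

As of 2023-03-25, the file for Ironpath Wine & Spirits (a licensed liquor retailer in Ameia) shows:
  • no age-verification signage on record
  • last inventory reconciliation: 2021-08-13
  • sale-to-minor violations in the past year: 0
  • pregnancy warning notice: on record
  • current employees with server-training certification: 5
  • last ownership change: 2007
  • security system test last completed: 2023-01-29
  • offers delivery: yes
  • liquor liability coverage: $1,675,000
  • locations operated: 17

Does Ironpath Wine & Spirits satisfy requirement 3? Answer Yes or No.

Yes

3. condition 'offers delivery' holds; sale-to-minor violations in the past year 0 ≤ 0 → met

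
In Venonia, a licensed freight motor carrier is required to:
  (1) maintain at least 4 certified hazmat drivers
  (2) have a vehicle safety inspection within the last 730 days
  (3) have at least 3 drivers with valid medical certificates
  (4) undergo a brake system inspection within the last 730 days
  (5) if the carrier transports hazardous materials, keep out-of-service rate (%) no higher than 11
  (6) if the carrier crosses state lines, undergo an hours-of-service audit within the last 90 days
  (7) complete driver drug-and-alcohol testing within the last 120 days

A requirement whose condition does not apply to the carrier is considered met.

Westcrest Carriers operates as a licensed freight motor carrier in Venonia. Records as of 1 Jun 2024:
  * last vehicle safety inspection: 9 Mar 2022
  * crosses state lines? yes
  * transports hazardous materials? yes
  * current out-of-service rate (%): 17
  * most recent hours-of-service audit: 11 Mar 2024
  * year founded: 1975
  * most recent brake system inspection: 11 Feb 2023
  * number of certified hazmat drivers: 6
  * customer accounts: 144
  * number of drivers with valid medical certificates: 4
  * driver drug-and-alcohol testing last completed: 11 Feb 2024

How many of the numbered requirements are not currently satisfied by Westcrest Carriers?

1. certified hazmat drivers 6 ≥ 4 → met
2. vehicle safety inspection 815 days ago vs limit 730 → not met
3. drivers with valid medical certificates 4 ≥ 3 → met
4. brake system inspection 476 days ago vs limit 730 → met
5. condition 'transports hazardous materials' holds; out-of-service rate (%) 17 > 11 → not met
6. condition 'crosses state lines' holds; hours-of-service audit 82 days ago vs limit 90 → met
7. driver drug-and-alcohol testing 111 days ago vs limit 120 → met
Not met: 2 of 7

2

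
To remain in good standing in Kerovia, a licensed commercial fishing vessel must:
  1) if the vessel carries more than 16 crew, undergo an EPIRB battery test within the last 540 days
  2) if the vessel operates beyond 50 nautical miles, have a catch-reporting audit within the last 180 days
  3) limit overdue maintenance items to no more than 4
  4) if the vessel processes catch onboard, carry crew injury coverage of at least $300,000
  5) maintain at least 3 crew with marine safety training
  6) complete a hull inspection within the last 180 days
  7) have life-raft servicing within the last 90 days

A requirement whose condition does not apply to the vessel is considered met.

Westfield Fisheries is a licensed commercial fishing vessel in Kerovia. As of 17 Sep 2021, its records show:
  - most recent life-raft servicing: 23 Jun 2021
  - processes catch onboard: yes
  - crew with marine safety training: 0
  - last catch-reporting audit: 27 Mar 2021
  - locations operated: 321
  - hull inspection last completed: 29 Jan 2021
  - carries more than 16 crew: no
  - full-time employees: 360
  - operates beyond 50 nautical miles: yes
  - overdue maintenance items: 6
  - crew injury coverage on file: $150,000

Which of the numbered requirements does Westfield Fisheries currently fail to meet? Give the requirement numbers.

3, 4, 5, 6

1. condition 'carries more than 16 crew' does not hold → requirement n/a → met
2. condition 'operates beyond 50 nautical miles' holds; catch-reporting audit 174 days ago vs limit 180 → met
3. overdue maintenance items 6 > 4 → not met
4. condition 'processes catch onboard' holds; crew injury coverage $150,000 < $300,000 → not met
5. crew with marine safety training 0 < 3 → not met
6. hull inspection 231 days ago vs limit 180 → not met
7. life-raft servicing 86 days ago vs limit 90 → met
Not met: 3, 4, 5, 6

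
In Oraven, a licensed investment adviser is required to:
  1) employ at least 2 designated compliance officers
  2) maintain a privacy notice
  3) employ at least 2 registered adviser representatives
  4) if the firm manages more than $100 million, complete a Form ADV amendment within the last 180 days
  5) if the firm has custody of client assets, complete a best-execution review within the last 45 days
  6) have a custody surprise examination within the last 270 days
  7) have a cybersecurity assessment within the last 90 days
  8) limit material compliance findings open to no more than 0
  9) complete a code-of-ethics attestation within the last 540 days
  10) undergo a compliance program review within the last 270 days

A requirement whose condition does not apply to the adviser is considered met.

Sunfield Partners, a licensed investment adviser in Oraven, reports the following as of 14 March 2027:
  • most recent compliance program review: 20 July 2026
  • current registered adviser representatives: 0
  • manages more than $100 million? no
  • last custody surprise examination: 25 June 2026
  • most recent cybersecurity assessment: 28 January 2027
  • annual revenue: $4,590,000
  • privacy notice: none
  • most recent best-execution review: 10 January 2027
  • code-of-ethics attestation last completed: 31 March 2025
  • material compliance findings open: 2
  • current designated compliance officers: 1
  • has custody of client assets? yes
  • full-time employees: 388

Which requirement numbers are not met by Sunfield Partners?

1, 2, 3, 5, 8, 9

1. designated compliance officers 1 < 2 → not met
2. privacy notice absent → not met
3. registered adviser representatives 0 < 2 → not met
4. condition 'manages more than $100 million' does not hold → requirement n/a → met
5. condition 'has custody of client assets' holds; best-execution review 63 days ago vs limit 45 → not met
6. custody surprise examination 262 days ago vs limit 270 → met
7. cybersecurity assessment 45 days ago vs limit 90 → met
8. material compliance findings open 2 > 0 → not met
9. code-of-ethics attestation 713 days ago vs limit 540 → not met
10. compliance program review 237 days ago vs limit 270 → met
Not met: 1, 2, 3, 5, 8, 9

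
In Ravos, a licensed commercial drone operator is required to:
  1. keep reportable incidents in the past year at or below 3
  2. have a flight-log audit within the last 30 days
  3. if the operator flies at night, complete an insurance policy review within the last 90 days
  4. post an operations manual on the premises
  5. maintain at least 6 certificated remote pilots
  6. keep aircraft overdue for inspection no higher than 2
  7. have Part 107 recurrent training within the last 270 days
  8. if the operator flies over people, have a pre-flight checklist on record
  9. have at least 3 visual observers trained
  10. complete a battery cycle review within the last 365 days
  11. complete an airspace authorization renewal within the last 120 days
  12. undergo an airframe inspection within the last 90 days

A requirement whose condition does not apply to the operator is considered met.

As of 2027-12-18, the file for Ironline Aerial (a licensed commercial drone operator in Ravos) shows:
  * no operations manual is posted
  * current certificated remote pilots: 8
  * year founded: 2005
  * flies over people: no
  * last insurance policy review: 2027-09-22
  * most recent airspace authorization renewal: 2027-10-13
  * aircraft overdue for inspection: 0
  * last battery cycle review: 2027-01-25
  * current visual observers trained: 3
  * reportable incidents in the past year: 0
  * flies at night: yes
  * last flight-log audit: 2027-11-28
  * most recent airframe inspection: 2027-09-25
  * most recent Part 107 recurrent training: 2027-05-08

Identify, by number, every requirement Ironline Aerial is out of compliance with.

4

1. reportable incidents in the past year 0 ≤ 3 → met
2. flight-log audit 20 days ago vs limit 30 → met
3. condition 'flies at night' holds; insurance policy review 87 days ago vs limit 90 → met
4. operations manual absent → not met
5. certificated remote pilots 8 ≥ 6 → met
6. aircraft overdue for inspection 0 ≤ 2 → met
7. Part 107 recurrent training 224 days ago vs limit 270 → met
8. condition 'flies over people' does not hold → requirement n/a → met
9. visual observers trained 3 ≥ 3 → met
10. battery cycle review 327 days ago vs limit 365 → met
11. airspace authorization renewal 66 days ago vs limit 120 → met
12. airframe inspection 84 days ago vs limit 90 → met
Not met: 4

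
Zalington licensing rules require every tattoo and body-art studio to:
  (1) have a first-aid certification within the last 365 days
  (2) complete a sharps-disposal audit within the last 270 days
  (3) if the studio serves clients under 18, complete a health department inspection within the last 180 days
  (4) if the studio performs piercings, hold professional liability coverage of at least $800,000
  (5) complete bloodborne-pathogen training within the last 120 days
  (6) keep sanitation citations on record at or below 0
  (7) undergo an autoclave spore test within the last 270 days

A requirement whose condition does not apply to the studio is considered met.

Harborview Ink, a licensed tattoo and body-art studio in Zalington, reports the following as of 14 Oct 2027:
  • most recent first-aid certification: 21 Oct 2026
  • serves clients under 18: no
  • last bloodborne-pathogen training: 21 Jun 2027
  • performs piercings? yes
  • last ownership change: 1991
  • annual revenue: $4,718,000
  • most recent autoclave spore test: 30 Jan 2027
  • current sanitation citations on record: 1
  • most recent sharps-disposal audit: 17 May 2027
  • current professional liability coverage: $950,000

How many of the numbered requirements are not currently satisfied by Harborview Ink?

1

1. first-aid certification 358 days ago vs limit 365 → met
2. sharps-disposal audit 150 days ago vs limit 270 → met
3. condition 'serves clients under 18' does not hold → requirement n/a → met
4. condition 'performs piercings' holds; professional liability coverage $950,000 ≥ $800,000 → met
5. bloodborne-pathogen training 115 days ago vs limit 120 → met
6. sanitation citations on record 1 > 0 → not met
7. autoclave spore test 257 days ago vs limit 270 → met
Not met: 1 of 7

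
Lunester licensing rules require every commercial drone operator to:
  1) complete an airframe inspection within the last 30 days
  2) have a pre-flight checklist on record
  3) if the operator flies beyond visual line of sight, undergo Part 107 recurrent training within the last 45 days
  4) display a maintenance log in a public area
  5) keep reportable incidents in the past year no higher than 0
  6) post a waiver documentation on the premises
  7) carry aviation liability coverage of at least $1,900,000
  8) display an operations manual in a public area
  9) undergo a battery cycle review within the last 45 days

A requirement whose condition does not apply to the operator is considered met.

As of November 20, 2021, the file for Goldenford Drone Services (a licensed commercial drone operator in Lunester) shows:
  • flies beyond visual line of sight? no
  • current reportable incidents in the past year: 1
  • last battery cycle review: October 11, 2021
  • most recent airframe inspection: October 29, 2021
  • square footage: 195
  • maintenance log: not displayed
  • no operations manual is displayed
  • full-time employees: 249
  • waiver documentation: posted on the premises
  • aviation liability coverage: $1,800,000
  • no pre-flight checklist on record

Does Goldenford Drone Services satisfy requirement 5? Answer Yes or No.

5. reportable incidents in the past year 1 > 0 → not met

No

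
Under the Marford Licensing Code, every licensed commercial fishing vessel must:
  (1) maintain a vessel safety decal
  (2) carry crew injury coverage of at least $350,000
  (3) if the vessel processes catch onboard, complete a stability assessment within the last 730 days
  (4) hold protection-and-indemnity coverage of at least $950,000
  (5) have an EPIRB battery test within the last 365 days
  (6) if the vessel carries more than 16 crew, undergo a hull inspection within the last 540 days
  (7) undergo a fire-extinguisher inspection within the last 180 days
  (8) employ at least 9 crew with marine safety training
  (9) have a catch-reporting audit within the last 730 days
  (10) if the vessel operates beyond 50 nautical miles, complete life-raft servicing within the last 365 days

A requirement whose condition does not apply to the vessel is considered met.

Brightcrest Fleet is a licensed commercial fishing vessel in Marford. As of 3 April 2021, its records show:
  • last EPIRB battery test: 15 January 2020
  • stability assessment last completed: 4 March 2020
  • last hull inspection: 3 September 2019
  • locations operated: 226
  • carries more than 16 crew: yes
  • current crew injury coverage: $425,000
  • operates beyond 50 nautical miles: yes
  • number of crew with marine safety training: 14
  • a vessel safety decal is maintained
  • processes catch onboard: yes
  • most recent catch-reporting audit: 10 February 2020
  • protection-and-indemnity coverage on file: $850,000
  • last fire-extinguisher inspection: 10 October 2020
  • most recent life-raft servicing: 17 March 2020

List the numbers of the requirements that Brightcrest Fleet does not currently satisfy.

1. vessel safety decal present → met
2. crew injury coverage $425,000 ≥ $350,000 → met
3. condition 'processes catch onboard' holds; stability assessment 395 days ago vs limit 730 → met
4. protection-and-indemnity coverage $850,000 < $950,000 → not met
5. EPIRB battery test 444 days ago vs limit 365 → not met
6. condition 'carries more than 16 crew' holds; hull inspection 578 days ago vs limit 540 → not met
7. fire-extinguisher inspection 175 days ago vs limit 180 → met
8. crew with marine safety training 14 ≥ 9 → met
9. catch-reporting audit 418 days ago vs limit 730 → met
10. condition 'operates beyond 50 nautical miles' holds; life-raft servicing 382 days ago vs limit 365 → not met
Not met: 4, 5, 6, 10

4, 5, 6, 10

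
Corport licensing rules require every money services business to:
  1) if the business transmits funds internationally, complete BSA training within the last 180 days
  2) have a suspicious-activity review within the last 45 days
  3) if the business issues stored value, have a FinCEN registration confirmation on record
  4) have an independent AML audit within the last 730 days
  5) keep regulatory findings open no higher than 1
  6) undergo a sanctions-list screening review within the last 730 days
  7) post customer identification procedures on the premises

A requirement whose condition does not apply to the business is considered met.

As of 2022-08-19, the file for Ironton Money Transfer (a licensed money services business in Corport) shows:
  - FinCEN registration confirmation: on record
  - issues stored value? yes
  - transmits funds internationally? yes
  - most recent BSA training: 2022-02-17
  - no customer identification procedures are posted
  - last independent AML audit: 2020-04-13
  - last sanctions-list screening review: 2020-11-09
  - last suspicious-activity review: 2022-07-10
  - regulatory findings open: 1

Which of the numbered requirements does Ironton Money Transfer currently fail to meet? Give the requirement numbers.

1, 4, 7

1. condition 'transmits funds internationally' holds; BSA training 183 days ago vs limit 180 → not met
2. suspicious-activity review 40 days ago vs limit 45 → met
3. condition 'issues stored value' holds; FinCEN registration confirmation present → met
4. independent AML audit 858 days ago vs limit 730 → not met
5. regulatory findings open 1 ≤ 1 → met
6. sanctions-list screening review 648 days ago vs limit 730 → met
7. customer identification procedures absent → not met
Not met: 1, 4, 7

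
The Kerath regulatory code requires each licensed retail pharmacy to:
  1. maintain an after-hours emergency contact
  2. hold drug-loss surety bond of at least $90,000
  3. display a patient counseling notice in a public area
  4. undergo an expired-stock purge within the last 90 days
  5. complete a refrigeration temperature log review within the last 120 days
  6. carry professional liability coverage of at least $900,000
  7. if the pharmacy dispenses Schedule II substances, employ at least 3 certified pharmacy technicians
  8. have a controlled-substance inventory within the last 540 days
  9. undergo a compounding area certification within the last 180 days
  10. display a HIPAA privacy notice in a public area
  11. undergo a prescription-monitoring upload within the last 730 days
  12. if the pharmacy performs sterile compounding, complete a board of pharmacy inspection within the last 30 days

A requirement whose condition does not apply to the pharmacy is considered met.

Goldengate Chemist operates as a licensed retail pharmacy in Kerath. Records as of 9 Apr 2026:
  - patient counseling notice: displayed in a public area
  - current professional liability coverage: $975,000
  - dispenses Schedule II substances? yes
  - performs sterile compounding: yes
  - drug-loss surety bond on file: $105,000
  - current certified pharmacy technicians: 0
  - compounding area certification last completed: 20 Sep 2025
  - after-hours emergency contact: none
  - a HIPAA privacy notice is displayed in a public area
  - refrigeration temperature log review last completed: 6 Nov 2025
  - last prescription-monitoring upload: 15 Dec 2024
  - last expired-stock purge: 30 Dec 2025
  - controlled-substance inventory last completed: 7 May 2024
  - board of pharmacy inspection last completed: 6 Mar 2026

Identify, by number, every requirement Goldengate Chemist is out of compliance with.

1, 4, 5, 7, 8, 9, 12

1. after-hours emergency contact absent → not met
2. drug-loss surety bond $105,000 ≥ $90,000 → met
3. patient counseling notice present → met
4. expired-stock purge 100 days ago vs limit 90 → not met
5. refrigeration temperature log review 154 days ago vs limit 120 → not met
6. professional liability coverage $975,000 ≥ $900,000 → met
7. condition 'dispenses Schedule II substances' holds; certified pharmacy technicians 0 < 3 → not met
8. controlled-substance inventory 702 days ago vs limit 540 → not met
9. compounding area certification 201 days ago vs limit 180 → not met
10. HIPAA privacy notice present → met
11. prescription-monitoring upload 480 days ago vs limit 730 → met
12. condition 'performs sterile compounding' holds; board of pharmacy inspection 34 days ago vs limit 30 → not met
Not met: 1, 4, 5, 7, 8, 9, 12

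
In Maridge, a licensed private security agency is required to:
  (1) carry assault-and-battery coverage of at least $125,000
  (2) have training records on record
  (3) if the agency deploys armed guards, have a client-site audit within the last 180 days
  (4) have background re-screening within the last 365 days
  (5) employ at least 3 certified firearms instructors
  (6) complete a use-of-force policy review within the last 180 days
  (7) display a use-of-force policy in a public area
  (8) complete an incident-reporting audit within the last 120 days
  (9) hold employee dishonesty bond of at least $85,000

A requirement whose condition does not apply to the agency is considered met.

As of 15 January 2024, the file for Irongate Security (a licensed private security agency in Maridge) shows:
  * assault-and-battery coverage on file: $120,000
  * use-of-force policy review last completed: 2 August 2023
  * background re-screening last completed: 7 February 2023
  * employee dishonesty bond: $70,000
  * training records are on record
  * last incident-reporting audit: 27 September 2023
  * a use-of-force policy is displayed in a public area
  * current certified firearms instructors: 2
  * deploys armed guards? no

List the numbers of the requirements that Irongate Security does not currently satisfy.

1. assault-and-battery coverage $120,000 < $125,000 → not met
2. training records present → met
3. condition 'deploys armed guards' does not hold → requirement n/a → met
4. background re-screening 342 days ago vs limit 365 → met
5. certified firearms instructors 2 < 3 → not met
6. use-of-force policy review 166 days ago vs limit 180 → met
7. use-of-force policy present → met
8. incident-reporting audit 110 days ago vs limit 120 → met
9. employee dishonesty bond $70,000 < $85,000 → not met
Not met: 1, 5, 9

1, 5, 9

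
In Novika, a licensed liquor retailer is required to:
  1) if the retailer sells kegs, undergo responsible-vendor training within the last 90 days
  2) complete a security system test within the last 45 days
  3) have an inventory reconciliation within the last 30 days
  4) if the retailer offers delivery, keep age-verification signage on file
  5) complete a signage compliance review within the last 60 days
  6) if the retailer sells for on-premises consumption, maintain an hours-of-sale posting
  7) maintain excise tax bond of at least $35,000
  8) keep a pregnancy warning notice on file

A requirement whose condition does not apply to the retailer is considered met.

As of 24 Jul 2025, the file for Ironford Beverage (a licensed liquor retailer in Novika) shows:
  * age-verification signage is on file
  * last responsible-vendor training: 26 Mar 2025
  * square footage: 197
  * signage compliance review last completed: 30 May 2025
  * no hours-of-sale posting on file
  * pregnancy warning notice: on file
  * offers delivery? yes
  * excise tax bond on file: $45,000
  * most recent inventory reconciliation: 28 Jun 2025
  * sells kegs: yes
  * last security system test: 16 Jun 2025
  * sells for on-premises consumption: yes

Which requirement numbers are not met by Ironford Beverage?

1, 6

1. condition 'sells kegs' holds; responsible-vendor training 120 days ago vs limit 90 → not met
2. security system test 38 days ago vs limit 45 → met
3. inventory reconciliation 26 days ago vs limit 30 → met
4. condition 'offers delivery' holds; age-verification signage present → met
5. signage compliance review 55 days ago vs limit 60 → met
6. condition 'sells for on-premises consumption' holds; hours-of-sale posting absent → not met
7. excise tax bond $45,000 ≥ $35,000 → met
8. pregnancy warning notice present → met
Not met: 1, 6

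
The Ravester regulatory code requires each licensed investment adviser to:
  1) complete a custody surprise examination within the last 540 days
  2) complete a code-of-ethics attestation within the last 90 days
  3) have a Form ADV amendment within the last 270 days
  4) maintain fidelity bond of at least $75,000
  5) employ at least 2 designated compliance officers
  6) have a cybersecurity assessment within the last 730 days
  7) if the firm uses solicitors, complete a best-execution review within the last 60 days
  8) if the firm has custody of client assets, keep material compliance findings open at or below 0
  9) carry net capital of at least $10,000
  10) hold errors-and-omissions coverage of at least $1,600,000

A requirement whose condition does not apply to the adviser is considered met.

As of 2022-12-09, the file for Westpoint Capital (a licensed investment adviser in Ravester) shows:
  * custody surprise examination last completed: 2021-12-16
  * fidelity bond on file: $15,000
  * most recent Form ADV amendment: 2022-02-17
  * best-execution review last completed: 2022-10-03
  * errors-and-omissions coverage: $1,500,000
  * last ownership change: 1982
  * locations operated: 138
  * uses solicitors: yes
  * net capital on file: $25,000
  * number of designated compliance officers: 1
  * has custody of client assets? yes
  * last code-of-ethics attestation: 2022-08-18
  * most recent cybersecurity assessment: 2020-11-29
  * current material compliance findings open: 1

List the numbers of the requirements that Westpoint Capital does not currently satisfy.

1. custody surprise examination 358 days ago vs limit 540 → met
2. code-of-ethics attestation 113 days ago vs limit 90 → not met
3. Form ADV amendment 295 days ago vs limit 270 → not met
4. fidelity bond $15,000 < $75,000 → not met
5. designated compliance officers 1 < 2 → not met
6. cybersecurity assessment 740 days ago vs limit 730 → not met
7. condition 'uses solicitors' holds; best-execution review 67 days ago vs limit 60 → not met
8. condition 'has custody of client assets' holds; material compliance findings open 1 > 0 → not met
9. net capital $25,000 ≥ $10,000 → met
10. errors-and-omissions coverage $1,500,000 < $1,600,000 → not met
Not met: 2, 3, 4, 5, 6, 7, 8, 10

2, 3, 4, 5, 6, 7, 8, 10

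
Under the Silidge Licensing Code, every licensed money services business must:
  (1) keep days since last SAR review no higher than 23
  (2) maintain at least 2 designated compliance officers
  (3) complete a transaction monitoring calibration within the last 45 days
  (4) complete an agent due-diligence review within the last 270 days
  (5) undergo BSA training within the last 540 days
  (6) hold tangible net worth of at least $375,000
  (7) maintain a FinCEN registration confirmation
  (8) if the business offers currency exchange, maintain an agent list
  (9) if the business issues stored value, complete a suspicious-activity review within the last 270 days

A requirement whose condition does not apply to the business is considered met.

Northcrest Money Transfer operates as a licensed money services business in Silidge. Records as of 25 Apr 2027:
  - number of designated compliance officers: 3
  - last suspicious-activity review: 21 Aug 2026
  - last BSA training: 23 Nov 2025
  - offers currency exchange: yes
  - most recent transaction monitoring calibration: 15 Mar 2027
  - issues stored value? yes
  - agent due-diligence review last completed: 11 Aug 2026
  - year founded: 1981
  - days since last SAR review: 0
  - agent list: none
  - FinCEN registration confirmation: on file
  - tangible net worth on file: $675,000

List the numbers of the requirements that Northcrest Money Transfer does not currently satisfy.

1. days since last SAR review 0 ≤ 23 → met
2. designated compliance officers 3 ≥ 2 → met
3. transaction monitoring calibration 41 days ago vs limit 45 → met
4. agent due-diligence review 257 days ago vs limit 270 → met
5. BSA training 518 days ago vs limit 540 → met
6. tangible net worth $675,000 ≥ $375,000 → met
7. FinCEN registration confirmation present → met
8. condition 'offers currency exchange' holds; agent list absent → not met
9. condition 'issues stored value' holds; suspicious-activity review 247 days ago vs limit 270 → met
Not met: 8

8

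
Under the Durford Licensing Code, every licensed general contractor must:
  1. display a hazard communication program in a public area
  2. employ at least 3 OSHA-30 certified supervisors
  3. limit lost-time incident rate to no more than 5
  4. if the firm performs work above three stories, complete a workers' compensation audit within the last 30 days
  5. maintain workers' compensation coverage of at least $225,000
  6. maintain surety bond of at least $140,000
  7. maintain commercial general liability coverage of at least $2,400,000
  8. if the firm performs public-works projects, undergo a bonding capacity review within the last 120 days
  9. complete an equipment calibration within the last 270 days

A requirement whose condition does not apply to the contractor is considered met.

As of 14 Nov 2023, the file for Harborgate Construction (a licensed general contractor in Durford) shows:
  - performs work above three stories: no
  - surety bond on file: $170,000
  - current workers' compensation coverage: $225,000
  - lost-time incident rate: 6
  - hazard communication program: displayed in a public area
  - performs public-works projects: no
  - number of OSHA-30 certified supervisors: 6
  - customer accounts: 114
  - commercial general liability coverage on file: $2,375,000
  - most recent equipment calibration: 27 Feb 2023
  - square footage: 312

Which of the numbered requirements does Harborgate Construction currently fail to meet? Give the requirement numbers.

1. hazard communication program present → met
2. OSHA-30 certified supervisors 6 ≥ 3 → met
3. lost-time incident rate 6 > 5 → not met
4. condition 'performs work above three stories' does not hold → requirement n/a → met
5. workers' compensation coverage $225,000 ≥ $225,000 → met
6. surety bond $170,000 ≥ $140,000 → met
7. commercial general liability coverage $2,375,000 < $2,400,000 → not met
8. condition 'performs public-works projects' does not hold → requirement n/a → met
9. equipment calibration 260 days ago vs limit 270 → met
Not met: 3, 7

3, 7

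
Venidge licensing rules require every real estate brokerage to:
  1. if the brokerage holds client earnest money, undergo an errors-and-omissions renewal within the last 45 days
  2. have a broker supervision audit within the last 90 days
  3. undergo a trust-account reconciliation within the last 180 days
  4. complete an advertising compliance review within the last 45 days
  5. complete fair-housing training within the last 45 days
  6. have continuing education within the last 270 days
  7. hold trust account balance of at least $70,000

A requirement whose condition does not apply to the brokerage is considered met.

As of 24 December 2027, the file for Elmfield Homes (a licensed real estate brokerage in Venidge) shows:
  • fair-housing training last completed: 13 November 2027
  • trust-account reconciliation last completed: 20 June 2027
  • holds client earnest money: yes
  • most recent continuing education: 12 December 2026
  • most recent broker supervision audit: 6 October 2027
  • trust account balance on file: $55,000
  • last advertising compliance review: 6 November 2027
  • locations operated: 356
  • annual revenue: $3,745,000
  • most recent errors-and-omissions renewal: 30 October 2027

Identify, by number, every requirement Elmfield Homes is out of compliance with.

1, 3, 4, 6, 7

1. condition 'holds client earnest money' holds; errors-and-omissions renewal 55 days ago vs limit 45 → not met
2. broker supervision audit 79 days ago vs limit 90 → met
3. trust-account reconciliation 187 days ago vs limit 180 → not met
4. advertising compliance review 48 days ago vs limit 45 → not met
5. fair-housing training 41 days ago vs limit 45 → met
6. continuing education 377 days ago vs limit 270 → not met
7. trust account balance $55,000 < $70,000 → not met
Not met: 1, 3, 4, 6, 7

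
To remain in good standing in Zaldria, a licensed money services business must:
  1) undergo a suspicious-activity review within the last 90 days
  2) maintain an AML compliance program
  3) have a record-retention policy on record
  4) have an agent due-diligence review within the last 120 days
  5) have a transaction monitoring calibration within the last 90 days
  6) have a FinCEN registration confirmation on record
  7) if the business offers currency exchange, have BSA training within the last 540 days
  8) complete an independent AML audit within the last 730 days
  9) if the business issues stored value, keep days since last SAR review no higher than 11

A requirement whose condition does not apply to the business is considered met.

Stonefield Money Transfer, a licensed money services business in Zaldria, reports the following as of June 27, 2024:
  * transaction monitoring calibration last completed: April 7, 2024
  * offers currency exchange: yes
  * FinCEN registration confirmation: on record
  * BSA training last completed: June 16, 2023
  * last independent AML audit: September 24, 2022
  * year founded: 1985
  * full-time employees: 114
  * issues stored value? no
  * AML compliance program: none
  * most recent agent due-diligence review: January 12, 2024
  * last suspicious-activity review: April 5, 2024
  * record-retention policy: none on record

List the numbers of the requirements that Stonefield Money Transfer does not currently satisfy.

2, 3, 4

1. suspicious-activity review 83 days ago vs limit 90 → met
2. AML compliance program absent → not met
3. record-retention policy absent → not met
4. agent due-diligence review 167 days ago vs limit 120 → not met
5. transaction monitoring calibration 81 days ago vs limit 90 → met
6. FinCEN registration confirmation present → met
7. condition 'offers currency exchange' holds; BSA training 377 days ago vs limit 540 → met
8. independent AML audit 642 days ago vs limit 730 → met
9. condition 'issues stored value' does not hold → requirement n/a → met
Not met: 2, 3, 4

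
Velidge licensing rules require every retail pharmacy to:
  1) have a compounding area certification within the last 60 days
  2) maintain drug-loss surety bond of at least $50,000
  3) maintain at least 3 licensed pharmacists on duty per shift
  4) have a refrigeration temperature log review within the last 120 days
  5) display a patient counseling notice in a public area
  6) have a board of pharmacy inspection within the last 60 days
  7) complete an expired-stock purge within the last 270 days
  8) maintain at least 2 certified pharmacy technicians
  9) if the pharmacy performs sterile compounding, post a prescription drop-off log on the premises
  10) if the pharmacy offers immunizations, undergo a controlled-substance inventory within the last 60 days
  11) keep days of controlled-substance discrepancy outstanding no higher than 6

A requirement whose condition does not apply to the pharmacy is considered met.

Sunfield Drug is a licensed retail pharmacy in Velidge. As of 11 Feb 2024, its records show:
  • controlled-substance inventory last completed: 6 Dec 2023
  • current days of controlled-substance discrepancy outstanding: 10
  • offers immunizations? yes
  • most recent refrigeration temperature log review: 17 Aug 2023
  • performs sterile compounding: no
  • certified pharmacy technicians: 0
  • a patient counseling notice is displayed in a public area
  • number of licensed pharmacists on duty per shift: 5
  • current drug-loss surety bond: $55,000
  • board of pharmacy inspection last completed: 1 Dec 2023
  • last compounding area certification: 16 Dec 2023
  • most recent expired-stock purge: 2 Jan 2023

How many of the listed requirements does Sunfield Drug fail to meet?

1. compounding area certification 57 days ago vs limit 60 → met
2. drug-loss surety bond $55,000 ≥ $50,000 → met
3. licensed pharmacists on duty per shift 5 ≥ 3 → met
4. refrigeration temperature log review 178 days ago vs limit 120 → not met
5. patient counseling notice present → met
6. board of pharmacy inspection 72 days ago vs limit 60 → not met
7. expired-stock purge 405 days ago vs limit 270 → not met
8. certified pharmacy technicians 0 < 2 → not met
9. condition 'performs sterile compounding' does not hold → requirement n/a → met
10. condition 'offers immunizations' holds; controlled-substance inventory 67 days ago vs limit 60 → not met
11. days of controlled-substance discrepancy outstanding 10 > 6 → not met
Not met: 6 of 11

6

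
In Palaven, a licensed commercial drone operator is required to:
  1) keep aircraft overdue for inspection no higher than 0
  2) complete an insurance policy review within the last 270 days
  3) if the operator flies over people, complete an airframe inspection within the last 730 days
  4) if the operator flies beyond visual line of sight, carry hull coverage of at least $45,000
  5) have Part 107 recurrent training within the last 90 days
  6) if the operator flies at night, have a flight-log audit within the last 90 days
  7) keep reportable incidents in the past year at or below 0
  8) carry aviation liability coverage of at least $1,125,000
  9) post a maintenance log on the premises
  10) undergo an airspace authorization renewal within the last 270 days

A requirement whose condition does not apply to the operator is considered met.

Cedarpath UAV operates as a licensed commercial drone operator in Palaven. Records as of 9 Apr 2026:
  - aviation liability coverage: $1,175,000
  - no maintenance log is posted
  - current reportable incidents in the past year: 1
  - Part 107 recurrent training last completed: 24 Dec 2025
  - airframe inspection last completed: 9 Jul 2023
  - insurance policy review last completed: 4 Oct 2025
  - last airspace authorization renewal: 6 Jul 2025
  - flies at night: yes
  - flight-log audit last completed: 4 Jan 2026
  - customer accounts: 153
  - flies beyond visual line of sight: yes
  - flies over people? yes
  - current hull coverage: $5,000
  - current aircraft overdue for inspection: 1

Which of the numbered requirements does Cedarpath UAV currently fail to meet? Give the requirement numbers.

1. aircraft overdue for inspection 1 > 0 → not met
2. insurance policy review 187 days ago vs limit 270 → met
3. condition 'flies over people' holds; airframe inspection 1005 days ago vs limit 730 → not met
4. condition 'flies beyond visual line of sight' holds; hull coverage $5,000 < $45,000 → not met
5. Part 107 recurrent training 106 days ago vs limit 90 → not met
6. condition 'flies at night' holds; flight-log audit 95 days ago vs limit 90 → not met
7. reportable incidents in the past year 1 > 0 → not met
8. aviation liability coverage $1,175,000 ≥ $1,125,000 → met
9. maintenance log absent → not met
10. airspace authorization renewal 277 days ago vs limit 270 → not met
Not met: 1, 3, 4, 5, 6, 7, 9, 10

1, 3, 4, 5, 6, 7, 9, 10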